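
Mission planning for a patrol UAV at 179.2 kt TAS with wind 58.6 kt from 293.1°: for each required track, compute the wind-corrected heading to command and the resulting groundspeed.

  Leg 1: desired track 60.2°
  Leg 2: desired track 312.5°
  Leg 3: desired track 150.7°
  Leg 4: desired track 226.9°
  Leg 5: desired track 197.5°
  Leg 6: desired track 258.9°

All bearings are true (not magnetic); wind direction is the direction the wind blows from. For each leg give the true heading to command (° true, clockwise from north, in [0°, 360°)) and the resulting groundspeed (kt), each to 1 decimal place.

Leg 1: desired track 60.2°; wind correction -15.1° → command heading 45.1°, groundspeed 208.3 kt
Leg 2: desired track 312.5°; wind correction -6.2° → command heading 306.3°, groundspeed 122.9 kt
Leg 3: desired track 150.7°; wind correction +11.5° → command heading 162.2°, groundspeed 222.0 kt
Leg 4: desired track 226.9°; wind correction +17.4° → command heading 244.3°, groundspeed 147.3 kt
Leg 5: desired track 197.5°; wind correction +19.0° → command heading 216.5°, groundspeed 175.2 kt
Leg 6: desired track 258.9°; wind correction +10.6° → command heading 269.5°, groundspeed 127.7 kt

Leg 1: heading=45.1°, groundspeed=208.3 kt
Leg 2: heading=306.3°, groundspeed=122.9 kt
Leg 3: heading=162.2°, groundspeed=222.0 kt
Leg 4: heading=244.3°, groundspeed=147.3 kt
Leg 5: heading=216.5°, groundspeed=175.2 kt
Leg 6: heading=269.5°, groundspeed=127.7 kt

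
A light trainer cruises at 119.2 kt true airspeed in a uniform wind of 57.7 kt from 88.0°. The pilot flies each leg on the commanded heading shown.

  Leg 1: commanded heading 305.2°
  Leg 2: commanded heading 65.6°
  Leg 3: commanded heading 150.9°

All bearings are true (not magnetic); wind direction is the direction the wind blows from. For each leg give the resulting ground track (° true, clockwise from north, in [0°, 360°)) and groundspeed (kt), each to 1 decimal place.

Leg 1: track=293.3°, groundspeed=168.8 kt
Leg 2: track=47.1°, groundspeed=69.4 kt
Leg 3: track=179.8°, groundspeed=106.2 kt

Leg 1: heading 305.2°; drift -11.9° → track 293.3°, groundspeed 168.8 kt
Leg 2: heading 65.6°; drift -18.5° → track 47.1°, groundspeed 69.4 kt
Leg 3: heading 150.9°; drift +28.9° → track 179.8°, groundspeed 106.2 kt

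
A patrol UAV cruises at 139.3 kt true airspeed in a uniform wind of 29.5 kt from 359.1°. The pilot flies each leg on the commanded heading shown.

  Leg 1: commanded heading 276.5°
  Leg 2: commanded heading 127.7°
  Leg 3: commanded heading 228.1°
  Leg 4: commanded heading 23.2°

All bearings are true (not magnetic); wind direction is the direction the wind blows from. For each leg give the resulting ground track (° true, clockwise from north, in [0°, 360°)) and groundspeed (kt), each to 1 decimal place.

Leg 1: track=264.3°, groundspeed=138.6 kt
Leg 2: track=136.0°, groundspeed=159.4 kt
Leg 3: track=220.1°, groundspeed=160.2 kt
Leg 4: track=29.3°, groundspeed=113.0 kt

Leg 1: heading 276.5°; drift -12.2° → track 264.3°, groundspeed 138.6 kt
Leg 2: heading 127.7°; drift +8.3° → track 136.0°, groundspeed 159.4 kt
Leg 3: heading 228.1°; drift -8.0° → track 220.1°, groundspeed 160.2 kt
Leg 4: heading 23.2°; drift +6.1° → track 29.3°, groundspeed 113.0 kt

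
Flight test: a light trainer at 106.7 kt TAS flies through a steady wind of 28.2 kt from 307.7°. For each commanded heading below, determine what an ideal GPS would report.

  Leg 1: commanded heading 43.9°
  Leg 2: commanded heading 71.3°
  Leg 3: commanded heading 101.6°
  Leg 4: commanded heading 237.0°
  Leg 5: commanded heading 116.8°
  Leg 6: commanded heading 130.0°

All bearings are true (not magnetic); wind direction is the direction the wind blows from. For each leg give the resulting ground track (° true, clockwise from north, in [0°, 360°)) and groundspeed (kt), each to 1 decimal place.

Leg 1: track=58.2°, groundspeed=113.3 kt
Leg 2: track=82.2°, groundspeed=124.5 kt
Leg 3: track=107.0°, groundspeed=132.6 kt
Leg 4: track=221.7°, groundspeed=101.0 kt
Leg 5: track=119.1°, groundspeed=134.5 kt
Leg 6: track=129.5°, groundspeed=134.9 kt

Leg 1: heading 43.9°; drift +14.3° → track 58.2°, groundspeed 113.3 kt
Leg 2: heading 71.3°; drift +10.9° → track 82.2°, groundspeed 124.5 kt
Leg 3: heading 101.6°; drift +5.4° → track 107.0°, groundspeed 132.6 kt
Leg 4: heading 237.0°; drift -15.3° → track 221.7°, groundspeed 101.0 kt
Leg 5: heading 116.8°; drift +2.3° → track 119.1°, groundspeed 134.5 kt
Leg 6: heading 130.0°; drift -0.5° → track 129.5°, groundspeed 134.9 kt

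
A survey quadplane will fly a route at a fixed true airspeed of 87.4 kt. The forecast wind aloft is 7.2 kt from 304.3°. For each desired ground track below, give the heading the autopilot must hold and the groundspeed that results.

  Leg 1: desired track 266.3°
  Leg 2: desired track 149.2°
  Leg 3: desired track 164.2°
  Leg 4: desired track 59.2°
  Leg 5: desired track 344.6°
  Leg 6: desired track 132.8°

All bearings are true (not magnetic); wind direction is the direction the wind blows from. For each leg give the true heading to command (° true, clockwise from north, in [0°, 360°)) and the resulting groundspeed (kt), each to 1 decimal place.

Leg 1: heading=269.2°, groundspeed=81.6 kt
Leg 2: heading=151.2°, groundspeed=93.9 kt
Leg 3: heading=167.2°, groundspeed=92.8 kt
Leg 4: heading=54.9°, groundspeed=90.2 kt
Leg 5: heading=341.5°, groundspeed=81.8 kt
Leg 6: heading=133.5°, groundspeed=94.5 kt

Leg 1: desired track 266.3°; wind correction +2.9° → command heading 269.2°, groundspeed 81.6 kt
Leg 2: desired track 149.2°; wind correction +2.0° → command heading 151.2°, groundspeed 93.9 kt
Leg 3: desired track 164.2°; wind correction +3.0° → command heading 167.2°, groundspeed 92.8 kt
Leg 4: desired track 59.2°; wind correction -4.3° → command heading 54.9°, groundspeed 90.2 kt
Leg 5: desired track 344.6°; wind correction -3.1° → command heading 341.5°, groundspeed 81.8 kt
Leg 6: desired track 132.8°; wind correction +0.7° → command heading 133.5°, groundspeed 94.5 kt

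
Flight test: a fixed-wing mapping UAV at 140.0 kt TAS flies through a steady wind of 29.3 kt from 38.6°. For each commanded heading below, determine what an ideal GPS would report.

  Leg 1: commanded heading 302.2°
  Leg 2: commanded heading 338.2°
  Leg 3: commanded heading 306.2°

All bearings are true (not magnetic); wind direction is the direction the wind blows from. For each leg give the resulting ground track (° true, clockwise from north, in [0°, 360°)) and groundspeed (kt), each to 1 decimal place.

Leg 1: track=290.7°, groundspeed=146.2 kt
Leg 2: track=326.7°, groundspeed=128.1 kt
Leg 3: track=294.5°, groundspeed=144.2 kt

Leg 1: heading 302.2°; drift -11.5° → track 290.7°, groundspeed 146.2 kt
Leg 2: heading 338.2°; drift -11.5° → track 326.7°, groundspeed 128.1 kt
Leg 3: heading 306.2°; drift -11.7° → track 294.5°, groundspeed 144.2 kt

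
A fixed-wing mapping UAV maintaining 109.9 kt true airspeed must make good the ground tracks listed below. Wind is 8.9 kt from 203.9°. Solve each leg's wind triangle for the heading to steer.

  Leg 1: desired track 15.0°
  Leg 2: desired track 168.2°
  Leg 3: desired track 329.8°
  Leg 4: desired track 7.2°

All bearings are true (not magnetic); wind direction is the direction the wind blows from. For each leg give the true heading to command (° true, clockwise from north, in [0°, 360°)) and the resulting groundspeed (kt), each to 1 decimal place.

Leg 1: heading=14.3°, groundspeed=118.7 kt
Leg 2: heading=170.9°, groundspeed=102.5 kt
Leg 3: heading=326.0°, groundspeed=114.9 kt
Leg 4: heading=5.9°, groundspeed=118.4 kt

Leg 1: desired track 15.0°; wind correction -0.7° → command heading 14.3°, groundspeed 118.7 kt
Leg 2: desired track 168.2°; wind correction +2.7° → command heading 170.9°, groundspeed 102.5 kt
Leg 3: desired track 329.8°; wind correction -3.8° → command heading 326.0°, groundspeed 114.9 kt
Leg 4: desired track 7.2°; wind correction -1.3° → command heading 5.9°, groundspeed 118.4 kt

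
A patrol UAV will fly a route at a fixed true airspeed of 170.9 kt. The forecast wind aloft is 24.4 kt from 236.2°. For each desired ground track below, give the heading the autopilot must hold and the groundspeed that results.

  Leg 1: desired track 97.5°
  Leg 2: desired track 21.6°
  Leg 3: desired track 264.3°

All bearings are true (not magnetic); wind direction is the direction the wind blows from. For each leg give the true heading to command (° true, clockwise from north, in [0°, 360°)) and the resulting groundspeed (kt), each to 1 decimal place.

Leg 1: heading=102.9°, groundspeed=188.5 kt
Leg 2: heading=16.9°, groundspeed=190.4 kt
Leg 3: heading=260.4°, groundspeed=149.0 kt

Leg 1: desired track 97.5°; wind correction +5.4° → command heading 102.9°, groundspeed 188.5 kt
Leg 2: desired track 21.6°; wind correction -4.7° → command heading 16.9°, groundspeed 190.4 kt
Leg 3: desired track 264.3°; wind correction -3.9° → command heading 260.4°, groundspeed 149.0 kt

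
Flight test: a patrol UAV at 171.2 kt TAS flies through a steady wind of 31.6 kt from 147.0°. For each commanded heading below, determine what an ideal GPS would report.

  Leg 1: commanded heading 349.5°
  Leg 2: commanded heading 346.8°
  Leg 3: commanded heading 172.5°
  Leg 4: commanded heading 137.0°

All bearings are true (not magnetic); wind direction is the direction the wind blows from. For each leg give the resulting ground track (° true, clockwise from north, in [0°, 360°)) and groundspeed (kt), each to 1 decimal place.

Leg 1: track=346.0°, groundspeed=200.8 kt
Leg 2: track=343.8°, groundspeed=201.2 kt
Leg 3: track=177.9°, groundspeed=143.3 kt
Leg 4: track=134.8°, groundspeed=140.2 kt

Leg 1: heading 349.5°; drift -3.5° → track 346.0°, groundspeed 200.8 kt
Leg 2: heading 346.8°; drift -3.0° → track 343.8°, groundspeed 201.2 kt
Leg 3: heading 172.5°; drift +5.4° → track 177.9°, groundspeed 143.3 kt
Leg 4: heading 137.0°; drift -2.2° → track 134.8°, groundspeed 140.2 kt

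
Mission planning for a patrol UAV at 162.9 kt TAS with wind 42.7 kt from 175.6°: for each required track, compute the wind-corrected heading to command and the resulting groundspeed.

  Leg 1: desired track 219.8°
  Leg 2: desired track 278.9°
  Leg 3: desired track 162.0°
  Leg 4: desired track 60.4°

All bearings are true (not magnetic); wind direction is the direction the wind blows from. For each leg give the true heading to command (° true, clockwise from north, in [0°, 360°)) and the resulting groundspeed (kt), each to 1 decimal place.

Leg 1: heading=209.3°, groundspeed=129.5 kt
Leg 2: heading=264.1°, groundspeed=167.3 kt
Leg 3: heading=165.5°, groundspeed=121.1 kt
Leg 4: heading=74.1°, groundspeed=176.4 kt

Leg 1: desired track 219.8°; wind correction -10.5° → command heading 209.3°, groundspeed 129.5 kt
Leg 2: desired track 278.9°; wind correction -14.8° → command heading 264.1°, groundspeed 167.3 kt
Leg 3: desired track 162.0°; wind correction +3.5° → command heading 165.5°, groundspeed 121.1 kt
Leg 4: desired track 60.4°; wind correction +13.7° → command heading 74.1°, groundspeed 176.4 kt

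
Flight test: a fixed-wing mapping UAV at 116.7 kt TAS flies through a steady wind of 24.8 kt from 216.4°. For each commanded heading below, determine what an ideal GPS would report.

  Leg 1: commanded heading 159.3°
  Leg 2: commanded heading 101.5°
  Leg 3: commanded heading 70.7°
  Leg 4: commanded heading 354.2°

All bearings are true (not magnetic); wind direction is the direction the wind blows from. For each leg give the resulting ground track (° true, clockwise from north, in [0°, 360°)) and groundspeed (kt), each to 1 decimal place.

Leg 1: track=147.9°, groundspeed=105.3 kt
Leg 2: track=91.5°, groundspeed=129.1 kt
Leg 3: track=64.9°, groundspeed=137.9 kt
Leg 4: track=1.2°, groundspeed=136.1 kt

Leg 1: heading 159.3°; drift -11.4° → track 147.9°, groundspeed 105.3 kt
Leg 2: heading 101.5°; drift -10.0° → track 91.5°, groundspeed 129.1 kt
Leg 3: heading 70.7°; drift -5.8° → track 64.9°, groundspeed 137.9 kt
Leg 4: heading 354.2°; drift +7.0° → track 1.2°, groundspeed 136.1 kt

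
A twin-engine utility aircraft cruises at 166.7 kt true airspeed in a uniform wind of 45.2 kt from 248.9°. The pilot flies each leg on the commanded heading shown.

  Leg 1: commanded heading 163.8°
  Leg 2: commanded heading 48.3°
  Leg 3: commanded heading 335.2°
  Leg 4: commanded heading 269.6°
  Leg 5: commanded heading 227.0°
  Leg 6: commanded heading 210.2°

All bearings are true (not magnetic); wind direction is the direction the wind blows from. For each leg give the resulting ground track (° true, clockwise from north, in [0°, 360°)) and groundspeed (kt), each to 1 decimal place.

Leg 1: track=148.3°, groundspeed=169.0 kt
Leg 2: track=52.7°, groundspeed=209.6 kt
Leg 3: track=350.6°, groundspeed=169.9 kt
Leg 4: track=276.9°, groundspeed=125.4 kt
Leg 5: track=219.3°, groundspeed=125.9 kt
Leg 6: track=198.1°, groundspeed=134.4 kt

Leg 1: heading 163.8°; drift -15.5° → track 148.3°, groundspeed 169.0 kt
Leg 2: heading 48.3°; drift +4.4° → track 52.7°, groundspeed 209.6 kt
Leg 3: heading 335.2°; drift +15.4° → track 350.6°, groundspeed 169.9 kt
Leg 4: heading 269.6°; drift +7.3° → track 276.9°, groundspeed 125.4 kt
Leg 5: heading 227.0°; drift -7.7° → track 219.3°, groundspeed 125.9 kt
Leg 6: heading 210.2°; drift -12.1° → track 198.1°, groundspeed 134.4 kt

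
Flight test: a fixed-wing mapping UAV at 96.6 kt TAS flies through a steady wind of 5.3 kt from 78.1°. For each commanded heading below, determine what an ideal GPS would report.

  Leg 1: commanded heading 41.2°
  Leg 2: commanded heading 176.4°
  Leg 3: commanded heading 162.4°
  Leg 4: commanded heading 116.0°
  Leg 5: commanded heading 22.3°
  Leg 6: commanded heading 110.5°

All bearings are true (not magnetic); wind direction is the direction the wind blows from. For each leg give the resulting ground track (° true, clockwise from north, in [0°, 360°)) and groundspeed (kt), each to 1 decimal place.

Leg 1: track=39.2°, groundspeed=92.4 kt
Leg 2: track=179.5°, groundspeed=97.5 kt
Leg 3: track=165.5°, groundspeed=96.2 kt
Leg 4: track=118.0°, groundspeed=92.5 kt
Leg 5: track=19.6°, groundspeed=93.7 kt
Leg 6: track=112.3°, groundspeed=92.2 kt

Leg 1: heading 41.2°; drift -2.0° → track 39.2°, groundspeed 92.4 kt
Leg 2: heading 176.4°; drift +3.1° → track 179.5°, groundspeed 97.5 kt
Leg 3: heading 162.4°; drift +3.1° → track 165.5°, groundspeed 96.2 kt
Leg 4: heading 116.0°; drift +2.0° → track 118.0°, groundspeed 92.5 kt
Leg 5: heading 22.3°; drift -2.7° → track 19.6°, groundspeed 93.7 kt
Leg 6: heading 110.5°; drift +1.8° → track 112.3°, groundspeed 92.2 kt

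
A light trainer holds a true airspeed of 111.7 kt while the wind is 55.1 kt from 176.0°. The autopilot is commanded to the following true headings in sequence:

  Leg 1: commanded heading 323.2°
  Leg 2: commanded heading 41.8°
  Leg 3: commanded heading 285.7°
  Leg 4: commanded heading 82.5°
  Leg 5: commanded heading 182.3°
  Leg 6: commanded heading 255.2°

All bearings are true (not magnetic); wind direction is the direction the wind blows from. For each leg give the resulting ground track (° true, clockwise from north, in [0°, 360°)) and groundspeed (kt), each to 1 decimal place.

Leg 1: heading 323.2°; drift +10.7° → track 333.9°, groundspeed 160.8 kt
Leg 2: heading 41.8°; drift -14.7° → track 27.1°, groundspeed 155.2 kt
Leg 3: heading 285.7°; drift +21.7° → track 307.4°, groundspeed 140.2 kt
Leg 4: heading 82.5°; drift -25.5° → track 57.0°, groundspeed 127.5 kt
Leg 5: heading 182.3°; drift +6.1° → track 188.4°, groundspeed 57.3 kt
Leg 6: heading 255.2°; drift +28.1° → track 283.3°, groundspeed 114.9 kt

Leg 1: track=333.9°, groundspeed=160.8 kt
Leg 2: track=27.1°, groundspeed=155.2 kt
Leg 3: track=307.4°, groundspeed=140.2 kt
Leg 4: track=57.0°, groundspeed=127.5 kt
Leg 5: track=188.4°, groundspeed=57.3 kt
Leg 6: track=283.3°, groundspeed=114.9 kt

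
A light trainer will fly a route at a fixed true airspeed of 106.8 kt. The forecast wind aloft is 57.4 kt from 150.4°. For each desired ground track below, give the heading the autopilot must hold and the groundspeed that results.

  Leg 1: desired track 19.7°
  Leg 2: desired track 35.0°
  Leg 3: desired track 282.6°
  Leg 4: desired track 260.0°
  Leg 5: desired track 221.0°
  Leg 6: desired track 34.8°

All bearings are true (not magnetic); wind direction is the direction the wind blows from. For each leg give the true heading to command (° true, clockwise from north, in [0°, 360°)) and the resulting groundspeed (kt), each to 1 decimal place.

Leg 1: heading=43.7°, groundspeed=135.0 kt
Leg 2: heading=64.0°, groundspeed=118.0 kt
Leg 3: heading=259.1°, groundspeed=136.5 kt
Leg 4: heading=229.6°, groundspeed=111.4 kt
Leg 5: heading=190.5°, groundspeed=73.0 kt
Leg 6: heading=63.8°, groundspeed=118.2 kt

Leg 1: desired track 19.7°; wind correction +24.0° → command heading 43.7°, groundspeed 135.0 kt
Leg 2: desired track 35.0°; wind correction +29.0° → command heading 64.0°, groundspeed 118.0 kt
Leg 3: desired track 282.6°; wind correction -23.5° → command heading 259.1°, groundspeed 136.5 kt
Leg 4: desired track 260.0°; wind correction -30.4° → command heading 229.6°, groundspeed 111.4 kt
Leg 5: desired track 221.0°; wind correction -30.5° → command heading 190.5°, groundspeed 73.0 kt
Leg 6: desired track 34.8°; wind correction +29.0° → command heading 63.8°, groundspeed 118.2 kt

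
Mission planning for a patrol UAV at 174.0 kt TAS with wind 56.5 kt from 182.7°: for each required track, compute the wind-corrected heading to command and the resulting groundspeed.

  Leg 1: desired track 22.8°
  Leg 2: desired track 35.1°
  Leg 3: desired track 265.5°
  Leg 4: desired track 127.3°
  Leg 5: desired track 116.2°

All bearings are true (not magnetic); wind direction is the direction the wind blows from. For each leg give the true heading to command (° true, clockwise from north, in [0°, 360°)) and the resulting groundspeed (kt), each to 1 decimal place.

Leg 1: desired track 22.8°; wind correction +6.4° → command heading 29.2°, groundspeed 226.0 kt
Leg 2: desired track 35.1°; wind correction +10.0° → command heading 45.1°, groundspeed 219.1 kt
Leg 3: desired track 265.5°; wind correction -18.8° → command heading 246.7°, groundspeed 157.6 kt
Leg 4: desired track 127.3°; wind correction +15.5° → command heading 142.8°, groundspeed 135.6 kt
Leg 5: desired track 116.2°; wind correction +17.3° → command heading 133.5°, groundspeed 143.6 kt

Leg 1: heading=29.2°, groundspeed=226.0 kt
Leg 2: heading=45.1°, groundspeed=219.1 kt
Leg 3: heading=246.7°, groundspeed=157.6 kt
Leg 4: heading=142.8°, groundspeed=135.6 kt
Leg 5: heading=133.5°, groundspeed=143.6 kt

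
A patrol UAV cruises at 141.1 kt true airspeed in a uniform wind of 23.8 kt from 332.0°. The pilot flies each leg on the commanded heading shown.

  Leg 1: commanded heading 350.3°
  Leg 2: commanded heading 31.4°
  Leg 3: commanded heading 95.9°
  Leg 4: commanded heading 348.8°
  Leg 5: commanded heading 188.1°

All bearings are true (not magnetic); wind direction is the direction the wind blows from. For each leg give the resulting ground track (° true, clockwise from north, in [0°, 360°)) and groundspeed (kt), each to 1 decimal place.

Leg 1: heading 350.3°; drift +3.6° → track 353.9°, groundspeed 118.7 kt
Leg 2: heading 31.4°; drift +9.0° → track 40.4°, groundspeed 130.6 kt
Leg 3: heading 95.9°; drift +7.3° → track 103.2°, groundspeed 155.6 kt
Leg 4: heading 348.8°; drift +3.3° → track 352.1°, groundspeed 118.5 kt
Leg 5: heading 188.1°; drift -5.0° → track 183.1°, groundspeed 160.9 kt

Leg 1: track=353.9°, groundspeed=118.7 kt
Leg 2: track=40.4°, groundspeed=130.6 kt
Leg 3: track=103.2°, groundspeed=155.6 kt
Leg 4: track=352.1°, groundspeed=118.5 kt
Leg 5: track=183.1°, groundspeed=160.9 kt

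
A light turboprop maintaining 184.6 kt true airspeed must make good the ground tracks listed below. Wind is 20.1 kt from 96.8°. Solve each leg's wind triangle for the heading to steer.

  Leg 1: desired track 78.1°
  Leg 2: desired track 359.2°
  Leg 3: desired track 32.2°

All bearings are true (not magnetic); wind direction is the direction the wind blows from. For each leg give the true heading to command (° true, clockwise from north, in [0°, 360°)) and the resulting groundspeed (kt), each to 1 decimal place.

Leg 1: heading=80.1°, groundspeed=165.4 kt
Leg 2: heading=5.4°, groundspeed=186.2 kt
Leg 3: heading=37.8°, groundspeed=175.1 kt

Leg 1: desired track 78.1°; wind correction +2.0° → command heading 80.1°, groundspeed 165.4 kt
Leg 2: desired track 359.2°; wind correction +6.2° → command heading 5.4°, groundspeed 186.2 kt
Leg 3: desired track 32.2°; wind correction +5.6° → command heading 37.8°, groundspeed 175.1 kt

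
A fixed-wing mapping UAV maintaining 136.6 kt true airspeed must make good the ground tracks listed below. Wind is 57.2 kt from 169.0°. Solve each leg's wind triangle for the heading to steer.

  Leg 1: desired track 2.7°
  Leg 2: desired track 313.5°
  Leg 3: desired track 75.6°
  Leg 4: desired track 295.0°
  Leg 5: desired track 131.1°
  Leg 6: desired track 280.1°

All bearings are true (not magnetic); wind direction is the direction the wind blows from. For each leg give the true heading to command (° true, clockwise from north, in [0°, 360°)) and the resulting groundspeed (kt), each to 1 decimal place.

Leg 1: heading=8.4°, groundspeed=191.5 kt
Leg 2: heading=299.4°, groundspeed=179.1 kt
Leg 3: heading=100.3°, groundspeed=127.5 kt
Leg 4: heading=275.2°, groundspeed=162.1 kt
Leg 5: heading=146.0°, groundspeed=86.9 kt
Leg 6: heading=257.1°, groundspeed=146.3 kt

Leg 1: desired track 2.7°; wind correction +5.7° → command heading 8.4°, groundspeed 191.5 kt
Leg 2: desired track 313.5°; wind correction -14.1° → command heading 299.4°, groundspeed 179.1 kt
Leg 3: desired track 75.6°; wind correction +24.7° → command heading 100.3°, groundspeed 127.5 kt
Leg 4: desired track 295.0°; wind correction -19.8° → command heading 275.2°, groundspeed 162.1 kt
Leg 5: desired track 131.1°; wind correction +14.9° → command heading 146.0°, groundspeed 86.9 kt
Leg 6: desired track 280.1°; wind correction -23.0° → command heading 257.1°, groundspeed 146.3 kt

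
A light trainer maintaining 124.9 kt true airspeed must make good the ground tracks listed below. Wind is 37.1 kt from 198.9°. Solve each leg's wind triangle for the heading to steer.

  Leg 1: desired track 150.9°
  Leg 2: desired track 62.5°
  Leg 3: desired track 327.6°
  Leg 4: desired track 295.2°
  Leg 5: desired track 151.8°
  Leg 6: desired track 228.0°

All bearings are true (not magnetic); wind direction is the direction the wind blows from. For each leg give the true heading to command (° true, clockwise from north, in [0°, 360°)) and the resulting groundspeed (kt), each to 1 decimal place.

Leg 1: desired track 150.9°; wind correction +12.8° → command heading 163.7°, groundspeed 97.0 kt
Leg 2: desired track 62.5°; wind correction +11.8° → command heading 74.3°, groundspeed 149.1 kt
Leg 3: desired track 327.6°; wind correction -13.4° → command heading 314.2°, groundspeed 144.7 kt
Leg 4: desired track 295.2°; wind correction -17.2° → command heading 278.0°, groundspeed 123.4 kt
Leg 5: desired track 151.8°; wind correction +12.6° → command heading 164.4°, groundspeed 96.7 kt
Leg 6: desired track 228.0°; wind correction -8.3° → command heading 219.7°, groundspeed 91.2 kt

Leg 1: heading=163.7°, groundspeed=97.0 kt
Leg 2: heading=74.3°, groundspeed=149.1 kt
Leg 3: heading=314.2°, groundspeed=144.7 kt
Leg 4: heading=278.0°, groundspeed=123.4 kt
Leg 5: heading=164.4°, groundspeed=96.7 kt
Leg 6: heading=219.7°, groundspeed=91.2 kt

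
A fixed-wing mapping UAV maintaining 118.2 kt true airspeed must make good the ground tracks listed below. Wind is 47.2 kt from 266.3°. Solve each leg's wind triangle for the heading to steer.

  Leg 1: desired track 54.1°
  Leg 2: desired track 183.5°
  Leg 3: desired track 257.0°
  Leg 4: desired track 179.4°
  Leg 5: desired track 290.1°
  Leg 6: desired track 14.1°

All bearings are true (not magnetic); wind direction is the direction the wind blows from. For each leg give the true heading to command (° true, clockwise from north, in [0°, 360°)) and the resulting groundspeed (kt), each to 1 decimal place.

Leg 1: heading=41.8°, groundspeed=155.4 kt
Leg 2: heading=206.8°, groundspeed=102.6 kt
Leg 3: heading=260.7°, groundspeed=71.4 kt
Leg 4: heading=202.9°, groundspeed=105.8 kt
Leg 5: heading=280.8°, groundspeed=73.5 kt
Leg 6: heading=351.8°, groundspeed=123.8 kt

Leg 1: desired track 54.1°; wind correction -12.3° → command heading 41.8°, groundspeed 155.4 kt
Leg 2: desired track 183.5°; wind correction +23.3° → command heading 206.8°, groundspeed 102.6 kt
Leg 3: desired track 257.0°; wind correction +3.7° → command heading 260.7°, groundspeed 71.4 kt
Leg 4: desired track 179.4°; wind correction +23.5° → command heading 202.9°, groundspeed 105.8 kt
Leg 5: desired track 290.1°; wind correction -9.3° → command heading 280.8°, groundspeed 73.5 kt
Leg 6: desired track 14.1°; wind correction -22.3° → command heading 351.8°, groundspeed 123.8 kt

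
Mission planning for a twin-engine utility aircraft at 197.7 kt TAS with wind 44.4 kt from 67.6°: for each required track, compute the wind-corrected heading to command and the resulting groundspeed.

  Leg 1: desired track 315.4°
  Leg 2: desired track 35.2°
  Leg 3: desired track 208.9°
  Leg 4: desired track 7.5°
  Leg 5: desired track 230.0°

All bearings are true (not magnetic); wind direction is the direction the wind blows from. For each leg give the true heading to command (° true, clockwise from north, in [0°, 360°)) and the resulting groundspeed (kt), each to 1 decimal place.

Leg 1: desired track 315.4°; wind correction +12.0° → command heading 327.4°, groundspeed 210.2 kt
Leg 2: desired track 35.2°; wind correction +6.9° → command heading 42.1°, groundspeed 158.8 kt
Leg 3: desired track 208.9°; wind correction -8.1° → command heading 200.8°, groundspeed 230.4 kt
Leg 4: desired track 7.5°; wind correction +11.2° → command heading 18.7°, groundspeed 171.8 kt
Leg 5: desired track 230.0°; wind correction -3.9° → command heading 226.1°, groundspeed 239.6 kt

Leg 1: heading=327.4°, groundspeed=210.2 kt
Leg 2: heading=42.1°, groundspeed=158.8 kt
Leg 3: heading=200.8°, groundspeed=230.4 kt
Leg 4: heading=18.7°, groundspeed=171.8 kt
Leg 5: heading=226.1°, groundspeed=239.6 kt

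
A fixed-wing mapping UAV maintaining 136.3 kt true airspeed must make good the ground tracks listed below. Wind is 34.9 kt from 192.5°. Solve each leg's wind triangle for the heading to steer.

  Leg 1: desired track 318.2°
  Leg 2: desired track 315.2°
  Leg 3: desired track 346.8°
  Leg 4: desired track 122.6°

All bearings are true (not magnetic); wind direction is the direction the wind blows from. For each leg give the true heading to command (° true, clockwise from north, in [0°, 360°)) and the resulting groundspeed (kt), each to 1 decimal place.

Leg 1: desired track 318.2°; wind correction -12.0° → command heading 306.2°, groundspeed 153.7 kt
Leg 2: desired track 315.2°; wind correction -12.4° → command heading 302.8°, groundspeed 152.0 kt
Leg 3: desired track 346.8°; wind correction -6.4° → command heading 340.4°, groundspeed 166.9 kt
Leg 4: desired track 122.6°; wind correction +13.9° → command heading 136.5°, groundspeed 120.3 kt

Leg 1: heading=306.2°, groundspeed=153.7 kt
Leg 2: heading=302.8°, groundspeed=152.0 kt
Leg 3: heading=340.4°, groundspeed=166.9 kt
Leg 4: heading=136.5°, groundspeed=120.3 kt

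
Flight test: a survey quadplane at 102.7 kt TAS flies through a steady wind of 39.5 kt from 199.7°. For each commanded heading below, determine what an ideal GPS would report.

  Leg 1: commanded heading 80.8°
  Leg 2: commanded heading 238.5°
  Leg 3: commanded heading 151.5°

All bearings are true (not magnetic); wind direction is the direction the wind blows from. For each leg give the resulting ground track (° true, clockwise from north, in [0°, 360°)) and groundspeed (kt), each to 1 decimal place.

Leg 1: heading 80.8°; drift -15.9° → track 64.9°, groundspeed 126.6 kt
Leg 2: heading 238.5°; drift +19.0° → track 257.5°, groundspeed 76.1 kt
Leg 3: heading 151.5°; drift -21.1° → track 130.4°, groundspeed 81.9 kt

Leg 1: track=64.9°, groundspeed=126.6 kt
Leg 2: track=257.5°, groundspeed=76.1 kt
Leg 3: track=130.4°, groundspeed=81.9 kt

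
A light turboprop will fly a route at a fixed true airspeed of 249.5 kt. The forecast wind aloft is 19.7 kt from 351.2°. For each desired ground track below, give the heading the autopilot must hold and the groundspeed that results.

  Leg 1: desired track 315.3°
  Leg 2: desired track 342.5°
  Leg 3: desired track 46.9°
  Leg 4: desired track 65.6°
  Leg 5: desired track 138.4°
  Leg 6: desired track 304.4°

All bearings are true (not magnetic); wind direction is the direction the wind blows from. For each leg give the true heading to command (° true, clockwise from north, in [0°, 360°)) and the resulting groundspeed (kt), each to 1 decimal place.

Leg 1: heading=318.0°, groundspeed=233.3 kt
Leg 2: heading=343.2°, groundspeed=230.0 kt
Leg 3: heading=43.2°, groundspeed=237.9 kt
Leg 4: heading=61.2°, groundspeed=243.5 kt
Leg 5: heading=135.9°, groundspeed=265.8 kt
Leg 6: heading=307.7°, groundspeed=235.6 kt

Leg 1: desired track 315.3°; wind correction +2.7° → command heading 318.0°, groundspeed 233.3 kt
Leg 2: desired track 342.5°; wind correction +0.7° → command heading 343.2°, groundspeed 230.0 kt
Leg 3: desired track 46.9°; wind correction -3.7° → command heading 43.2°, groundspeed 237.9 kt
Leg 4: desired track 65.6°; wind correction -4.4° → command heading 61.2°, groundspeed 243.5 kt
Leg 5: desired track 138.4°; wind correction -2.5° → command heading 135.9°, groundspeed 265.8 kt
Leg 6: desired track 304.4°; wind correction +3.3° → command heading 307.7°, groundspeed 235.6 kt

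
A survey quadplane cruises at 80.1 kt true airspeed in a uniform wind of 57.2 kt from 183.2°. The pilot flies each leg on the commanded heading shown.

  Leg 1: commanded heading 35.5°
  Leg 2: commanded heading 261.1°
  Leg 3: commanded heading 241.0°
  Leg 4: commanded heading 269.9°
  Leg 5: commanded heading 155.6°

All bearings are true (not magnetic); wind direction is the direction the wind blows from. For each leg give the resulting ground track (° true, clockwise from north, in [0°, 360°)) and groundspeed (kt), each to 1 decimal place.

Leg 1: track=22.1°, groundspeed=132.0 kt
Leg 2: track=300.5°, groundspeed=88.1 kt
Leg 3: track=285.3°, groundspeed=69.3 kt
Leg 4: track=306.5°, groundspeed=95.7 kt
Leg 5: track=113.6°, groundspeed=39.6 kt

Leg 1: heading 35.5°; drift -13.4° → track 22.1°, groundspeed 132.0 kt
Leg 2: heading 261.1°; drift +39.4° → track 300.5°, groundspeed 88.1 kt
Leg 3: heading 241.0°; drift +44.3° → track 285.3°, groundspeed 69.3 kt
Leg 4: heading 269.9°; drift +36.6° → track 306.5°, groundspeed 95.7 kt
Leg 5: heading 155.6°; drift -42.0° → track 113.6°, groundspeed 39.6 kt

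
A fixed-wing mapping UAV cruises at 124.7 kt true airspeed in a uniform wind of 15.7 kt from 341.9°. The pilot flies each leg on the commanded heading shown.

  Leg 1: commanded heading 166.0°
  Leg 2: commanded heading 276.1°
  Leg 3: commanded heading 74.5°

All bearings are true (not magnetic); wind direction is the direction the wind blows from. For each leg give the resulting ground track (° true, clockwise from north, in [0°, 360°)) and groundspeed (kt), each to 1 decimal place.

Leg 1: heading 166.0°; drift -0.5° → track 165.5°, groundspeed 140.4 kt
Leg 2: heading 276.1°; drift -6.9° → track 269.2°, groundspeed 119.1 kt
Leg 3: heading 74.5°; drift +7.1° → track 81.6°, groundspeed 126.4 kt

Leg 1: track=165.5°, groundspeed=140.4 kt
Leg 2: track=269.2°, groundspeed=119.1 kt
Leg 3: track=81.6°, groundspeed=126.4 kt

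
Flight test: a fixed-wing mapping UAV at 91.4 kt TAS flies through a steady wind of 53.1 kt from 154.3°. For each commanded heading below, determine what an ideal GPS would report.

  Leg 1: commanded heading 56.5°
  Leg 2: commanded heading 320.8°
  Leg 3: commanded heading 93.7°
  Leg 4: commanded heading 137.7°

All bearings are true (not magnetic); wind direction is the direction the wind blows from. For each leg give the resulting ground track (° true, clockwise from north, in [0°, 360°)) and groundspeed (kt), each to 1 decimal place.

Leg 1: track=28.4°, groundspeed=111.8 kt
Leg 2: track=325.8°, groundspeed=143.6 kt
Leg 3: track=58.4°, groundspeed=80.1 kt
Leg 4: track=117.2°, groundspeed=43.3 kt

Leg 1: heading 56.5°; drift -28.1° → track 28.4°, groundspeed 111.8 kt
Leg 2: heading 320.8°; drift +5.0° → track 325.8°, groundspeed 143.6 kt
Leg 3: heading 93.7°; drift -35.3° → track 58.4°, groundspeed 80.1 kt
Leg 4: heading 137.7°; drift -20.5° → track 117.2°, groundspeed 43.3 kt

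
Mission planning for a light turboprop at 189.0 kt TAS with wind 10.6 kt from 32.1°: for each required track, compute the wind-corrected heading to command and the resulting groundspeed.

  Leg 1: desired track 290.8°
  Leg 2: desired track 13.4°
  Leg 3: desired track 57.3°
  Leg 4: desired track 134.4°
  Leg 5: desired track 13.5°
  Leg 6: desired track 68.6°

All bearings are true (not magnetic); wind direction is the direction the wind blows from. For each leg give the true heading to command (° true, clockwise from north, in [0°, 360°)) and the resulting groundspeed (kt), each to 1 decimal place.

Leg 1: heading=294.0°, groundspeed=190.8 kt
Leg 2: heading=14.4°, groundspeed=178.9 kt
Leg 3: heading=55.9°, groundspeed=179.4 kt
Leg 4: heading=131.3°, groundspeed=191.0 kt
Leg 5: heading=14.5°, groundspeed=178.9 kt
Leg 6: heading=66.7°, groundspeed=180.4 kt

Leg 1: desired track 290.8°; wind correction +3.2° → command heading 294.0°, groundspeed 190.8 kt
Leg 2: desired track 13.4°; wind correction +1.0° → command heading 14.4°, groundspeed 178.9 kt
Leg 3: desired track 57.3°; wind correction -1.4° → command heading 55.9°, groundspeed 179.4 kt
Leg 4: desired track 134.4°; wind correction -3.1° → command heading 131.3°, groundspeed 191.0 kt
Leg 5: desired track 13.5°; wind correction +1.0° → command heading 14.5°, groundspeed 178.9 kt
Leg 6: desired track 68.6°; wind correction -1.9° → command heading 66.7°, groundspeed 180.4 kt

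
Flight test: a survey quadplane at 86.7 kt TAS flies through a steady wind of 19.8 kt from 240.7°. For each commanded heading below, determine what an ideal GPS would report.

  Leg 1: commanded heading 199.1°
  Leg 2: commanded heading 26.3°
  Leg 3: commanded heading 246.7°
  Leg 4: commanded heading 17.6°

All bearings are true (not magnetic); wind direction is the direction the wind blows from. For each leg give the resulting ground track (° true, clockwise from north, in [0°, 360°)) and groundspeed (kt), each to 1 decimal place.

Leg 1: heading 199.1°; drift -10.4° → track 188.7°, groundspeed 73.1 kt
Leg 2: heading 26.3°; drift +6.2° → track 32.5°, groundspeed 103.6 kt
Leg 3: heading 246.7°; drift +1.8° → track 248.5°, groundspeed 67.0 kt
Leg 4: heading 17.6°; drift +7.6° → track 25.2°, groundspeed 102.1 kt

Leg 1: track=188.7°, groundspeed=73.1 kt
Leg 2: track=32.5°, groundspeed=103.6 kt
Leg 3: track=248.5°, groundspeed=67.0 kt
Leg 4: track=25.2°, groundspeed=102.1 kt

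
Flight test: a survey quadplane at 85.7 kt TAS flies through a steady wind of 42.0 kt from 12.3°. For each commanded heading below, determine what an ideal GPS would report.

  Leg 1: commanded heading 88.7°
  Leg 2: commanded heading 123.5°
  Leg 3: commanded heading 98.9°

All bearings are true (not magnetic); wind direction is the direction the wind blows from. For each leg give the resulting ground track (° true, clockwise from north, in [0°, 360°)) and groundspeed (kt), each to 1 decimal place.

Leg 1: heading 88.7°; drift +28.3° → track 117.0°, groundspeed 86.1 kt
Leg 2: heading 123.5°; drift +21.2° → track 144.7°, groundspeed 108.2 kt
Leg 3: heading 98.9°; drift +26.7° → track 125.6°, groundspeed 93.2 kt

Leg 1: track=117.0°, groundspeed=86.1 kt
Leg 2: track=144.7°, groundspeed=108.2 kt
Leg 3: track=125.6°, groundspeed=93.2 kt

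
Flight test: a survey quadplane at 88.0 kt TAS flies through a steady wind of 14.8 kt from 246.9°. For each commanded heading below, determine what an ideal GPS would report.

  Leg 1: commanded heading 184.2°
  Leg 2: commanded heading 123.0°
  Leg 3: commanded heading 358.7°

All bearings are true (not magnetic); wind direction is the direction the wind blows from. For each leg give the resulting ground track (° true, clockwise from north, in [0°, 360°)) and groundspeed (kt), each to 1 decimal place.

Leg 1: track=175.0°, groundspeed=82.3 kt
Leg 2: track=115.7°, groundspeed=97.0 kt
Leg 3: track=7.1°, groundspeed=94.5 kt

Leg 1: heading 184.2°; drift -9.2° → track 175.0°, groundspeed 82.3 kt
Leg 2: heading 123.0°; drift -7.3° → track 115.7°, groundspeed 97.0 kt
Leg 3: heading 358.7°; drift +8.4° → track 7.1°, groundspeed 94.5 kt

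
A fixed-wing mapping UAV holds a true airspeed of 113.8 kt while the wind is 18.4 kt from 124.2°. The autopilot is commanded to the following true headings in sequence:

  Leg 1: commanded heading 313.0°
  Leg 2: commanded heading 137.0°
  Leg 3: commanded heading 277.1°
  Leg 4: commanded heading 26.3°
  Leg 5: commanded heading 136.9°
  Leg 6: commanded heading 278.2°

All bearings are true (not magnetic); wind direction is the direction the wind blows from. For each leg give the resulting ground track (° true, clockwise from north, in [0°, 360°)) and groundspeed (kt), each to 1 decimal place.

Leg 1: track=311.8°, groundspeed=132.0 kt
Leg 2: track=139.4°, groundspeed=95.9 kt
Leg 3: track=280.8°, groundspeed=130.4 kt
Leg 4: track=17.4°, groundspeed=117.7 kt
Leg 5: track=139.3°, groundspeed=95.9 kt
Leg 6: track=281.7°, groundspeed=130.6 kt

Leg 1: heading 313.0°; drift -1.2° → track 311.8°, groundspeed 132.0 kt
Leg 2: heading 137.0°; drift +2.4° → track 139.4°, groundspeed 95.9 kt
Leg 3: heading 277.1°; drift +3.7° → track 280.8°, groundspeed 130.4 kt
Leg 4: heading 26.3°; drift -8.9° → track 17.4°, groundspeed 117.7 kt
Leg 5: heading 136.9°; drift +2.4° → track 139.3°, groundspeed 95.9 kt
Leg 6: heading 278.2°; drift +3.5° → track 281.7°, groundspeed 130.6 kt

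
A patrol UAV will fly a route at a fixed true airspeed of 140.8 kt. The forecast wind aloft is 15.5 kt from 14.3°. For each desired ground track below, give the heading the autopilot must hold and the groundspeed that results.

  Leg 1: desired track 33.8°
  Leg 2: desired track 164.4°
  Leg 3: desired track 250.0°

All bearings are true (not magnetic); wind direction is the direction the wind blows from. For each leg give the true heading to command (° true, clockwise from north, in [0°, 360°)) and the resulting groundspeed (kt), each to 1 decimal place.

Leg 1: desired track 33.8°; wind correction -2.1° → command heading 31.7°, groundspeed 126.1 kt
Leg 2: desired track 164.4°; wind correction -3.1° → command heading 161.3°, groundspeed 154.0 kt
Leg 3: desired track 250.0°; wind correction +5.2° → command heading 255.2°, groundspeed 149.0 kt

Leg 1: heading=31.7°, groundspeed=126.1 kt
Leg 2: heading=161.3°, groundspeed=154.0 kt
Leg 3: heading=255.2°, groundspeed=149.0 kt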